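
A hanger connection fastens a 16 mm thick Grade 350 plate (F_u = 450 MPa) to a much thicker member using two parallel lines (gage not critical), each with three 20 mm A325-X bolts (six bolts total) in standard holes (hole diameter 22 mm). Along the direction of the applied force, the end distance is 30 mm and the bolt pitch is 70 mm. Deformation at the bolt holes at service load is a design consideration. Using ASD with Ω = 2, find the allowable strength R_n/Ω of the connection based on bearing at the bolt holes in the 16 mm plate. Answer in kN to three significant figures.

Per bolt r_n = 1.2 l_c t F_u ≤ 2.4 d t F_u; upper limit = 2.4 × 20 × 16 × 450 / 1000 = 345.6 kN.
Edge bolt: l_c = 30 − 22/2 = 19 mm → 1.2 × 19 × 16 × 450 / 1000 = 164.2 → r_n = 164.2 kN.
Interior bolts: l_c = 70 − 22 = 48 mm → 1.2 × 48 × 16 × 450 / 1000 = 414.7 → r_n = 345.6 kN.
R_n = 2 × 164.2 + 4 × 345.6 = 1711 kN.
Allowable strength R_n/Ω = 1711 / 2 = 855 kN.

855 kN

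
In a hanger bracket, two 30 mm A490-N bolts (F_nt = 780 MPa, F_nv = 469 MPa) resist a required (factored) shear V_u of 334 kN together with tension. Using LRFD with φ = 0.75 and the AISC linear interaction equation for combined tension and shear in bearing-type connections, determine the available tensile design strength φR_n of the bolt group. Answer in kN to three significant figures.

520 kN

A_b = π·30²/4 = 706.9 mm²; f_rv = 334 × 1000 / (2 × 706.9) = 236.3 MPa.
F'_nt = 1.3 F_nt − (F_nt / φF_nv) f_rv = 1.3·780 − (780/(0.75·469))·236.3 = 490.1 MPa, capped at F_nt → F'_nt = 490.1 MPa.
R_n = F'_nt · A_b · n = 490.1 × 706.9 × 2 / 1000 = 692.9 kN.
Design strength φR_n = 0.75 × 692.9 = 520 kN.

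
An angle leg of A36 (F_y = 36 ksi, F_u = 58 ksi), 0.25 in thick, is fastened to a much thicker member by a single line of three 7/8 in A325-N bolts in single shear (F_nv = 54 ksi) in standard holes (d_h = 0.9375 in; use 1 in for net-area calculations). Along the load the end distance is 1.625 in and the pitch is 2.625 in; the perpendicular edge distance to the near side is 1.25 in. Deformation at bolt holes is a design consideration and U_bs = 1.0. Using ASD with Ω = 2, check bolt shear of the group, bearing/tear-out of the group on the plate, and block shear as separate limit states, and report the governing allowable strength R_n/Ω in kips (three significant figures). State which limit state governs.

Bolt shear: A_b = π·0.875²/4 = 0.6013 in²; R_n = 54 × 0.6013 × 3 × 1 = 97.41 kips → 97.41 / 2 = 48.7 kips.
Bearing: edge l_c = 1.156, r_n = 20.12 kips; interior l_c = 1.688, r_n = 29.36 kips; R_n = 20.12 + 2·29.36 = 78.84 kips → 39.4 kips.
Block shear: A_gv = 1.719, A_nv = 1.094, A_nt = 0.1875 in²; R_n = min(0.6F_uA_nv, 0.6F_yA_gv) + U_bs·F_u·A_nt = 48 kips → 24 kips.
Block shear governs: 24 kips.

24 kips (block shear governs)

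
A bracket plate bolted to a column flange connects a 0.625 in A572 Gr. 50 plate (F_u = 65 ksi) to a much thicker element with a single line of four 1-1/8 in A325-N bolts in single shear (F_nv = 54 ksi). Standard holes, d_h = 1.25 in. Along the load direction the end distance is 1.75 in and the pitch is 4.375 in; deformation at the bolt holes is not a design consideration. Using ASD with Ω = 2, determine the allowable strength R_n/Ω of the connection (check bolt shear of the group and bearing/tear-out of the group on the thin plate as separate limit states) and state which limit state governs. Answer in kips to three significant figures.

107 kips (bolt shear governs)

Bolt shear: A_b = π·1.125²/4 = 0.994 in²; R_n = 54 × 0.994 × 4 × 1 = 214.7 kips → 214.7 / 2 = 107 kips.
Bearing (1.5 l_c t F_u ≤ 3.0 d t F_u): upper limit = 3.0·1.125·0.625·65 = 137.1 kips.
  Edge l_c = 1.75 − 1.25/2 = 1.125 → r_n = 68.55 kips; interior l_c = 4.375 − 1.25 = 3.125 → r_n = 137.1 kips.
  R_n,bearing = 1·68.55 + 3·137.1 = 479.9 kips → 479.9 / 2 = 240 kips.
Bolt shear governs: 107 kips.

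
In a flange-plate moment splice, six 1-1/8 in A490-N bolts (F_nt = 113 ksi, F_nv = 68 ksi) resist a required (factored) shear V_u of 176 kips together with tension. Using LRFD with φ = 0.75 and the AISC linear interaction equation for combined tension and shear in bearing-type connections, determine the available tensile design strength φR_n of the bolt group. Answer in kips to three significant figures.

365 kips

A_b = π·1.125²/4 = 0.994 in²; f_rv = 176 / (6 × 0.994) = 29.51 ksi.
F'_nt = 1.3 F_nt − (F_nt / φF_nv) f_rv = 1.3·113 − (113/(0.75·68))·29.51 = 81.52 ksi, capped at F_nt → F'_nt = 81.52 ksi.
R_n = F'_nt · A_b · n = 81.52 × 0.994 × 6 = 486.2 kips.
Design strength φR_n = 0.75 × 486.2 = 365 kips.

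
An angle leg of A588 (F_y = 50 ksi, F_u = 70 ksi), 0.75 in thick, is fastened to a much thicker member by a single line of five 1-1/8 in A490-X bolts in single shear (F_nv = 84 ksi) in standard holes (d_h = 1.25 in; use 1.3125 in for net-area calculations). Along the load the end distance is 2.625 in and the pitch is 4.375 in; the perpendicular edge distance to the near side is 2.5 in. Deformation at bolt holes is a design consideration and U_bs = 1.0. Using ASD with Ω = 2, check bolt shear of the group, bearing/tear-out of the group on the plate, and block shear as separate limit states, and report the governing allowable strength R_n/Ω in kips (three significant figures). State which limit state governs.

Bolt shear: A_b = π·1.125²/4 = 0.994 in²; R_n = 84 × 0.994 × 5 × 1 = 417.5 kips → 417.5 / 2 = 209 kips.
Bearing: edge l_c = 2, r_n = 126 kips; interior l_c = 3.125, r_n = 141.8 kips; R_n = 126 + 4·141.8 = 693 kips → 346 kips.
Block shear: A_gv = 15.09, A_nv = 10.66, A_nt = 1.383 in²; R_n = min(0.6F_uA_nv, 0.6F_yA_gv) + U_bs·F_u·A_nt = 544.7 kips → 272 kips.
Bolt shear governs: 209 kips.

209 kips (bolt shear governs)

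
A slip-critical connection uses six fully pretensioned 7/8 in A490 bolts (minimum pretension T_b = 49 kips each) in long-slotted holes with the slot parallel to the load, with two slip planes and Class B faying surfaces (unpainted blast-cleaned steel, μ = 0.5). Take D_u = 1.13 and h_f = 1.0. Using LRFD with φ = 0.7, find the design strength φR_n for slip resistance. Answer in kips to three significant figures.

233 kips

R_n = μ · D_u · h_f · T_b · n_s · n_b = 0.5 × 1.13 × 1.0 × 49 × 2 × 6 = 332.2 kips.
Design strength φR_n = 0.7 × 332.2 = 233 kips.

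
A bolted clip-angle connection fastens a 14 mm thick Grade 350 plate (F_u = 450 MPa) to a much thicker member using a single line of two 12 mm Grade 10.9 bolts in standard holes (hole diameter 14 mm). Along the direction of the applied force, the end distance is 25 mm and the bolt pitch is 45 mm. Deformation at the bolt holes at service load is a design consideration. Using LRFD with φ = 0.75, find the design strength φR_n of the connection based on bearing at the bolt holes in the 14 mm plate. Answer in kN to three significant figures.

238 kN

Per bolt r_n = 1.2 l_c t F_u ≤ 2.4 d t F_u; upper limit = 2.4 × 12 × 14 × 450 / 1000 = 181.4 kN.
Edge bolt: l_c = 25 − 14/2 = 18 mm → 1.2 × 18 × 14 × 450 / 1000 = 136.1 → r_n = 136.1 kN.
Interior bolts: l_c = 45 − 14 = 31 mm → 1.2 × 31 × 14 × 450 / 1000 = 234.4 → r_n = 181.4 kN.
R_n = 1 × 136.1 + 1 × 181.4 = 317.5 kN.
Design strength φR_n = 0.75 × 317.5 = 238 kN.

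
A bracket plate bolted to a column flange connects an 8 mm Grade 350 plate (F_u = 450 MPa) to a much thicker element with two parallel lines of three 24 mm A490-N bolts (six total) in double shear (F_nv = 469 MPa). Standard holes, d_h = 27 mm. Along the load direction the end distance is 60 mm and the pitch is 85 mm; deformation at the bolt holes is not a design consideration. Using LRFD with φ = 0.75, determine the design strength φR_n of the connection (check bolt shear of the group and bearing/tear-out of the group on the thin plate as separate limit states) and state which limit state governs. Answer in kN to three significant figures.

1150 kN (bearing governs)

Bolt shear: A_b = π·24²/4 = 452.4 mm²; R_n = 469 × 452.4 × 6 × 2 / 1000 = 2546 kN → 0.75 × 2546 = 1910 kN.
Bearing (1.5 l_c t F_u ≤ 3.0 d t F_u): upper limit = 3.0·24·8·450 / 1000 = 259.2 kN.
  Edge l_c = 60 − 27/2 = 46.5 → r_n = 251.1 kN; interior l_c = 85 − 27 = 58 → r_n = 259.2 kN.
  R_n,bearing = 2·251.1 + 4·259.2 = 1539 kN → 0.75 × 1539 = 1150 kN.
Bearing governs: 1150 kN.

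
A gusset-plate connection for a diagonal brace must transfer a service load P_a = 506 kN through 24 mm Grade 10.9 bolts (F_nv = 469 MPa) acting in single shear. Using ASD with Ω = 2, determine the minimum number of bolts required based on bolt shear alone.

5 bolts

A_b = π·24²/4 = 452.4 mm².
Per-bolt allowable strength R_n/Ω = 469 × 452.4 × 1 / 1000 / 2 = 106.1 kN.
n ≥ 506 / 106.1 = 4.77 → use 5 bolts.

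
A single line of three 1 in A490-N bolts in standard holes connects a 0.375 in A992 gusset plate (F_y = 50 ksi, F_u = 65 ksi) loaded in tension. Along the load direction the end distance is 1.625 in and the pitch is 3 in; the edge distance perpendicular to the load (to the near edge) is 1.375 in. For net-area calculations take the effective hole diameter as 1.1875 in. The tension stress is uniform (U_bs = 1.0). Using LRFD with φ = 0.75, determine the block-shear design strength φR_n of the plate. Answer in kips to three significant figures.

65.4 kips

Shear plane L_v = 1.625 + 2·3 = 7.625 in; A_gv = 7.625 × 0.375 = 2.859 in².
A_nv = (7.625 − 2.5·1.1875) × 0.375 = 1.746 in².
A_nt = (1.375 − 0.5·1.1875) × 0.375 = 0.293 in².
0.6 F_u A_nv = 68.1 kips; 0.6 F_y A_gv = 85.78 kips → shear rupture governs the shear term.
R_n = 68.1 + 1.0 × 65 × 0.293 = 87.14 kips.
Design strength φR_n = 0.75 × 87.14 = 65.4 kips.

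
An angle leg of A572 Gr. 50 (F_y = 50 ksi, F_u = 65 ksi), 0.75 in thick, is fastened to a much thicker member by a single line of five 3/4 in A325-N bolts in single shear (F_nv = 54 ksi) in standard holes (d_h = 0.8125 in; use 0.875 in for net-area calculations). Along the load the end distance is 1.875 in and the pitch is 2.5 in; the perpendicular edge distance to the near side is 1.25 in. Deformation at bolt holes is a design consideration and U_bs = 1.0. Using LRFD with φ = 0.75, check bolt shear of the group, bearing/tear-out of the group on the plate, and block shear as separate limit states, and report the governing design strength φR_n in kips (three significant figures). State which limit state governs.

89.5 kips (bolt shear governs)

Bolt shear: A_b = π·0.75²/4 = 0.4418 in²; R_n = 54 × 0.4418 × 5 × 1 = 119.3 kips → 0.75 × 119.3 = 89.5 kips.
Bearing: edge l_c = 1.469, r_n = 85.92 kips; interior l_c = 1.688, r_n = 87.75 kips; R_n = 85.92 + 4·87.75 = 436.9 kips → 328 kips.
Block shear: A_gv = 8.906, A_nv = 5.953, A_nt = 0.6094 in²; R_n = min(0.6F_uA_nv, 0.6F_yA_gv) + U_bs·F_u·A_nt = 271.8 kips → 204 kips.
Bolt shear governs: 89.5 kips.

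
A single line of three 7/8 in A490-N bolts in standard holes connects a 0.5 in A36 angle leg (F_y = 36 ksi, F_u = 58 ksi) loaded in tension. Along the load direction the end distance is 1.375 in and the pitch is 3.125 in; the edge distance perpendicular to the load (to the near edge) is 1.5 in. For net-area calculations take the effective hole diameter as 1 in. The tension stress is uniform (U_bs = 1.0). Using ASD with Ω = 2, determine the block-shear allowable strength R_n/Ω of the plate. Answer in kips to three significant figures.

Shear plane L_v = 1.375 + 2·3.125 = 7.625 in; A_gv = 7.625 × 0.5 = 3.812 in².
A_nv = (7.625 − 2.5·1) × 0.5 = 2.562 in².
A_nt = (1.5 − 0.5·1) × 0.5 = 0.5 in².
0.6 F_u A_nv = 89.17 kips; 0.6 F_y A_gv = 82.35 kips → shear yielding governs the shear term.
R_n = 82.35 + 1.0 × 58 × 0.5 = 111.3 kips.
Allowable strength R_n/Ω = 111.3 / 2 = 55.7 kips.

55.7 kips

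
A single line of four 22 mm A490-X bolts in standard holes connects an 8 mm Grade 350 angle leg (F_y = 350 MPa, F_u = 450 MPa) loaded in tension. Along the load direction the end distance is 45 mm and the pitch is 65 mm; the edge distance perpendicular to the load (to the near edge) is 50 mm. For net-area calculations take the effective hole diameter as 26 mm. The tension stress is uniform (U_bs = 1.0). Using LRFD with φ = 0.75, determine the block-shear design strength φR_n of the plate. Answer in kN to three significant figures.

341 kN

Shear plane L_v = 45 + 3·65 = 240 mm; A_gv = 240 × 8 = 1920 mm².
A_nv = (240 − 3.5·26) × 8 = 1192 mm².
A_nt = (50 − 0.5·26) × 8 = 296 mm².
0.6 F_u A_nv = 321.8 kN; 0.6 F_y A_gv = 403.2 kN → shear rupture governs the shear term.
R_n = 321.8 + 1.0 × 450 × 296 / 1000 = 455 kN.
Design strength φR_n = 0.75 × 455 = 341 kN.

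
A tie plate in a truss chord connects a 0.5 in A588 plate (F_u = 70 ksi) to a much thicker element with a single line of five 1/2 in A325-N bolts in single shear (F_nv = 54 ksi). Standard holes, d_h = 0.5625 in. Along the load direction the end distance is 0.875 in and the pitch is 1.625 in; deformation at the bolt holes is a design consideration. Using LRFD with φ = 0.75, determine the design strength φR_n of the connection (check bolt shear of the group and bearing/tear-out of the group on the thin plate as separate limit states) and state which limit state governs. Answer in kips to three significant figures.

Bolt shear: A_b = π·0.5²/4 = 0.1963 in²; R_n = 54 × 0.1963 × 5 × 1 = 53.01 kips → 0.75 × 53.01 = 39.8 kips.
Bearing (1.2 l_c t F_u ≤ 2.4 d t F_u): upper limit = 2.4·0.5·0.5·70 = 42 kips.
  Edge l_c = 0.875 − 0.5625/2 = 0.5938 → r_n = 24.94 kips; interior l_c = 1.625 − 0.5625 = 1.062 → r_n = 42 kips.
  R_n,bearing = 1·24.94 + 4·42 = 192.9 kips → 0.75 × 192.9 = 145 kips.
Bolt shear governs: 39.8 kips.

39.8 kips (bolt shear governs)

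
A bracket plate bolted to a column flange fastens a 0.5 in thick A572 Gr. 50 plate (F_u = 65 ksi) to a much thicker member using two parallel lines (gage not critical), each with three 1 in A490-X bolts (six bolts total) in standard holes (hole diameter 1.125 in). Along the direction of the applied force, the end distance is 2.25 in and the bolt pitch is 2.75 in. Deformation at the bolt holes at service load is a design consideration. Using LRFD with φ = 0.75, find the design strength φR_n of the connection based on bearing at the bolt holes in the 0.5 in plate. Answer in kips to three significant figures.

Per bolt r_n = 1.2 l_c t F_u ≤ 2.4 d t F_u; upper limit = 2.4 × 1 × 0.5 × 65 = 78 kips.
Edge bolt: l_c = 2.25 − 1.125/2 = 1.688 in → 1.2 × 1.688 × 0.5 × 65 = 65.81 → r_n = 65.81 kips.
Interior bolts: l_c = 2.75 − 1.125 = 1.625 in → 1.2 × 1.625 × 0.5 × 65 = 63.38 → r_n = 63.38 kips.
R_n = 2 × 65.81 + 4 × 63.38 = 385.1 kips.
Design strength φR_n = 0.75 × 385.1 = 289 kips.

289 kips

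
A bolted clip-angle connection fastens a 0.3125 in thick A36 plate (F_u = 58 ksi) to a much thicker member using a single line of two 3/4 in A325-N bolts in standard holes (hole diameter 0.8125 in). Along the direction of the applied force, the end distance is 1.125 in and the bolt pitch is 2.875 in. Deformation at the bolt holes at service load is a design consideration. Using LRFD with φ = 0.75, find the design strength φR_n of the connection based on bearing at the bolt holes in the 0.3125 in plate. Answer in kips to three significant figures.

Per bolt r_n = 1.2 l_c t F_u ≤ 2.4 d t F_u; upper limit = 2.4 × 0.75 × 0.3125 × 58 = 32.62 kips.
Edge bolt: l_c = 1.125 − 0.8125/2 = 0.7188 in → 1.2 × 0.7188 × 0.3125 × 58 = 15.63 → r_n = 15.63 kips.
Interior bolts: l_c = 2.875 − 0.8125 = 2.062 in → 1.2 × 2.062 × 0.3125 × 58 = 44.86 → r_n = 32.62 kips.
R_n = 1 × 15.63 + 1 × 32.62 = 48.26 kips.
Design strength φR_n = 0.75 × 48.26 = 36.2 kips.

36.2 kips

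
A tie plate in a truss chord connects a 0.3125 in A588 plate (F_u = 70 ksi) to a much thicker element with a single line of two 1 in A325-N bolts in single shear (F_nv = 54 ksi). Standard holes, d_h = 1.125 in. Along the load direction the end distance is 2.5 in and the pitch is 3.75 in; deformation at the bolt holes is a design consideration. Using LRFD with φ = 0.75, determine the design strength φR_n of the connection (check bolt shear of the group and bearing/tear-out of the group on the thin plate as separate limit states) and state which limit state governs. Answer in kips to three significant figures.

63.6 kips (bolt shear governs)

Bolt shear: A_b = π·1²/4 = 0.7854 in²; R_n = 54 × 0.7854 × 2 × 1 = 84.82 kips → 0.75 × 84.82 = 63.6 kips.
Bearing (1.2 l_c t F_u ≤ 2.4 d t F_u): upper limit = 2.4·1·0.3125·70 = 52.5 kips.
  Edge l_c = 2.5 − 1.125/2 = 1.938 → r_n = 50.86 kips; interior l_c = 3.75 − 1.125 = 2.625 → r_n = 52.5 kips.
  R_n,bearing = 1·50.86 + 1·52.5 = 103.4 kips → 0.75 × 103.4 = 77.5 kips.
Bolt shear governs: 63.6 kips.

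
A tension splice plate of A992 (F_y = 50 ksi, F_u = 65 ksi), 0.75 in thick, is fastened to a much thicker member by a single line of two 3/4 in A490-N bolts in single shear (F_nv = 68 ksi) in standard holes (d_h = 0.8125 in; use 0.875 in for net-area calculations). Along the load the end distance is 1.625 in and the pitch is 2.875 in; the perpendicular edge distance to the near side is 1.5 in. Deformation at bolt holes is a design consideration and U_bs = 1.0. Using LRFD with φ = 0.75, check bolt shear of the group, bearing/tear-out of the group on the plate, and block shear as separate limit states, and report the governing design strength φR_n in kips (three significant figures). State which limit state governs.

Bolt shear: A_b = π·0.75²/4 = 0.4418 in²; R_n = 68 × 0.4418 × 2 × 1 = 60.08 kips → 0.75 × 60.08 = 45.1 kips.
Bearing: edge l_c = 1.219, r_n = 71.3 kips; interior l_c = 2.062, r_n = 87.75 kips; R_n = 71.3 + 1·87.75 = 159 kips → 119 kips.
Block shear: A_gv = 3.375, A_nv = 2.391, A_nt = 0.7969 in²; R_n = min(0.6F_uA_nv, 0.6F_yA_gv) + U_bs·F_u·A_nt = 145 kips → 109 kips.
Bolt shear governs: 45.1 kips.

45.1 kips (bolt shear governs)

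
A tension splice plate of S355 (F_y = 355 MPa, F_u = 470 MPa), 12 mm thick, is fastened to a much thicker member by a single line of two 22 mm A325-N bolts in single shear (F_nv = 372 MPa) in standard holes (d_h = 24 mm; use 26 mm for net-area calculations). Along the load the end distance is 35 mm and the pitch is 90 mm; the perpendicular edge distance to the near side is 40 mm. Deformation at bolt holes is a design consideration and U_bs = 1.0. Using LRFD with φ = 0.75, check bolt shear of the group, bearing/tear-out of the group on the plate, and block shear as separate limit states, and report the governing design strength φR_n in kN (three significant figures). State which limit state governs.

212 kN (bolt shear governs)

Bolt shear: A_b = π·22²/4 = 380.1 mm²; R_n = 372 × 380.1 × 2 × 1 / 1000 = 282.8 kN → 0.75 × 282.8 = 212 kN.
Bearing: edge l_c = 23, r_n = 155.7 kN; interior l_c = 66, r_n = 297.8 kN; R_n = 155.7 + 1·297.8 = 453.5 kN → 340 kN.
Block shear: A_gv = 1500, A_nv = 1032, A_nt = 324 mm²; R_n = min(0.6F_uA_nv, 0.6F_yA_gv) + U_bs·F_u·A_nt = 443.3 kN → 332 kN.
Bolt shear governs: 212 kN.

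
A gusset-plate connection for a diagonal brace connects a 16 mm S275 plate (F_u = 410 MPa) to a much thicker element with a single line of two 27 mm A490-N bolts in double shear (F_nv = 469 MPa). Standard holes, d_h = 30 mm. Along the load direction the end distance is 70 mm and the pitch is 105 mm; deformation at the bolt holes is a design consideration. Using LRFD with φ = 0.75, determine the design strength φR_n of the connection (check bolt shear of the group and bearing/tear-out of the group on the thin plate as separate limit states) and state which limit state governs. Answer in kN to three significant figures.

638 kN (bearing governs)

Bolt shear: A_b = π·27²/4 = 572.6 mm²; R_n = 469 × 572.6 × 2 × 2 / 1000 = 1074 kN → 0.75 × 1074 = 806 kN.
Bearing (1.2 l_c t F_u ≤ 2.4 d t F_u): upper limit = 2.4·27·16·410 / 1000 = 425.1 kN.
  Edge l_c = 70 − 30/2 = 55 → r_n = 425.1 kN; interior l_c = 105 − 30 = 75 → r_n = 425.1 kN.
  R_n,bearing = 1·425.1 + 1·425.1 = 850.2 kN → 0.75 × 850.2 = 638 kN.
Bearing governs: 638 kN.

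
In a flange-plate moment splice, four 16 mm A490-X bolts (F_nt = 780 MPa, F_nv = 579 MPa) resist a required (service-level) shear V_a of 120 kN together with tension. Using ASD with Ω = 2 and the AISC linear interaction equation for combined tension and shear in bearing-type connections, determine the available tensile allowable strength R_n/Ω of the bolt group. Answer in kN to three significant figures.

246 kN

A_b = π·16²/4 = 201.1 mm²; f_rv = 120 × 1000 / (4 × 201.1) = 149.2 MPa.
F'_nt = 1.3 F_nt − (Ω F_nt / F_nv) f_rv = 1.3·780 − (2·780/579)·149.2 = 612 MPa, capped at F_nt → F'_nt = 612 MPa.
R_n = F'_nt · A_b · n = 612 × 201.1 × 4 / 1000 = 492.2 kN.
Allowable strength R_n/Ω = 492.2 / 2 = 246 kN.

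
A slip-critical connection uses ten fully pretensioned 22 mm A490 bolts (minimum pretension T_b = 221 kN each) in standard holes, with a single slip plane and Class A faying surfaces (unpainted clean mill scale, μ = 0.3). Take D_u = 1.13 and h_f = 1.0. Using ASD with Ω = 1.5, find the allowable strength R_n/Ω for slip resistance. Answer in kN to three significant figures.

499 kN

R_n = μ · D_u · h_f · T_b · n_s · n_b = 0.3 × 1.13 × 1.0 × 221 × 1 × 10 = 749.2 kN.
Allowable strength R_n/Ω = 749.2 / 1.5 = 499 kN.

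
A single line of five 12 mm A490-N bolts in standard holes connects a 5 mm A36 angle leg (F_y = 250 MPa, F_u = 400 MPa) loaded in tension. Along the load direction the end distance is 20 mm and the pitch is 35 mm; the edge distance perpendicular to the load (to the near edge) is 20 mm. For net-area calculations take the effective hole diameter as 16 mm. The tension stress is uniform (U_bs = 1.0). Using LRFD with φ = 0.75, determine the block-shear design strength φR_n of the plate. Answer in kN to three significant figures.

Shear plane L_v = 20 + 4·35 = 160 mm; A_gv = 160 × 5 = 800 mm².
A_nv = (160 − 4.5·16) × 5 = 440 mm².
A_nt = (20 − 0.5·16) × 5 = 60 mm².
0.6 F_u A_nv = 105.6 kN; 0.6 F_y A_gv = 120 kN → shear rupture governs the shear term.
R_n = 105.6 + 1.0 × 400 × 60 / 1000 = 129.6 kN.
Design strength φR_n = 0.75 × 129.6 = 97.2 kN.

97.2 kN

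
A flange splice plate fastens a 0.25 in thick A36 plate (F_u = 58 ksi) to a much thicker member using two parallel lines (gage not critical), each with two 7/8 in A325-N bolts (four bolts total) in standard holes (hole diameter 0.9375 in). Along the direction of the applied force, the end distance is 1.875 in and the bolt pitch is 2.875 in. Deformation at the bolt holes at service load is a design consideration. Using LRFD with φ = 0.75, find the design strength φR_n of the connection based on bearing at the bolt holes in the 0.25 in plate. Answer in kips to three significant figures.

82.4 kips

Per bolt r_n = 1.2 l_c t F_u ≤ 2.4 d t F_u; upper limit = 2.4 × 0.875 × 0.25 × 58 = 30.45 kips.
Edge bolt: l_c = 1.875 − 0.9375/2 = 1.406 in → 1.2 × 1.406 × 0.25 × 58 = 24.47 → r_n = 24.47 kips.
Interior bolts: l_c = 2.875 − 0.9375 = 1.938 in → 1.2 × 1.938 × 0.25 × 58 = 33.71 → r_n = 30.45 kips.
R_n = 2 × 24.47 + 2 × 30.45 = 109.8 kips.
Design strength φR_n = 0.75 × 109.8 = 82.4 kips.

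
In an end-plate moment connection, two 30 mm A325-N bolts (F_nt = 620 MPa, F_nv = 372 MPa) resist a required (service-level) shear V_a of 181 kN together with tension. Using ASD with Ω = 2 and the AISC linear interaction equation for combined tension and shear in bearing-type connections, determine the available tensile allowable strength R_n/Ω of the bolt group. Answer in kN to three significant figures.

268 kN

A_b = π·30²/4 = 706.9 mm²; f_rv = 181 × 1000 / (2 × 706.9) = 128 MPa.
F'_nt = 1.3 F_nt − (Ω F_nt / F_nv) f_rv = 1.3·620 − (2·620/372)·128 = 379.2 MPa, capped at F_nt → F'_nt = 379.2 MPa.
R_n = F'_nt · A_b · n = 379.2 × 706.9 × 2 / 1000 = 536.1 kN.
Allowable strength R_n/Ω = 536.1 / 2 = 268 kN.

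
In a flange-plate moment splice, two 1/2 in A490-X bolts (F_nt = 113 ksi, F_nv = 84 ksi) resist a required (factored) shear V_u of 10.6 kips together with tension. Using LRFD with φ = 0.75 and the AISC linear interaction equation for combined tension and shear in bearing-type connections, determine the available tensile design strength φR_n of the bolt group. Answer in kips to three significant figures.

29 kips

A_b = π·0.5²/4 = 0.1963 in²; f_rv = 10.6 / (2 × 0.1963) = 26.99 ksi.
F'_nt = 1.3 F_nt − (F_nt / φF_nv) f_rv = 1.3·113 − (113/(0.75·84))·26.99 = 98.48 ksi, capped at F_nt → F'_nt = 98.48 ksi.
R_n = F'_nt · A_b · n = 98.48 × 0.1963 × 2 = 38.67 kips.
Design strength φR_n = 0.75 × 38.67 = 29 kips.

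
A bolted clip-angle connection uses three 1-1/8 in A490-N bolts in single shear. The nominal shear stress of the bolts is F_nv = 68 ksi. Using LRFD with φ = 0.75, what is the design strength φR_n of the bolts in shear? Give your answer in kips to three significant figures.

A_b = π × 1.125² / 4 = 0.994 in².
R_n = F_nv · A_b · n · n_s = 68 × 0.994 × 3 × 1 = 202.8 kips.
Design strength φR_n = 0.75 × 202.8 = 152 kips.

152 kips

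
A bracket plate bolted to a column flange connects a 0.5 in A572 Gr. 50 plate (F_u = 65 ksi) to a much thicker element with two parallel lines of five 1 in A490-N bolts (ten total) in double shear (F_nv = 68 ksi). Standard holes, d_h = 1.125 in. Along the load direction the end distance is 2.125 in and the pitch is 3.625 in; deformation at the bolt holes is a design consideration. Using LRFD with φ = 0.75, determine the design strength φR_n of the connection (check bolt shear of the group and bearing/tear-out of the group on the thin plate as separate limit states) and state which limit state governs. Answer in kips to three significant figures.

559 kips (bearing governs)

Bolt shear: A_b = π·1²/4 = 0.7854 in²; R_n = 68 × 0.7854 × 10 × 2 = 1068 kips → 0.75 × 1068 = 801 kips.
Bearing (1.2 l_c t F_u ≤ 2.4 d t F_u): upper limit = 2.4·1·0.5·65 = 78 kips.
  Edge l_c = 2.125 − 1.125/2 = 1.562 → r_n = 60.94 kips; interior l_c = 3.625 − 1.125 = 2.5 → r_n = 78 kips.
  R_n,bearing = 2·60.94 + 8·78 = 745.9 kips → 0.75 × 745.9 = 559 kips.
Bearing governs: 559 kips.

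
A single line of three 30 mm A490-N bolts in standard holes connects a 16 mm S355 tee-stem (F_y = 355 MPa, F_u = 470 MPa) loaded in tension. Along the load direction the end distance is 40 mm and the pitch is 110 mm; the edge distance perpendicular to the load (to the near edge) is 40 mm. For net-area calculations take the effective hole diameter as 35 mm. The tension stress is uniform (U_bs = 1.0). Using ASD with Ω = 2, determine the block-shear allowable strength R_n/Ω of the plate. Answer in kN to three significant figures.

Shear plane L_v = 40 + 2·110 = 260 mm; A_gv = 260 × 16 = 4160 mm².
A_nv = (260 − 2.5·35) × 16 = 2760 mm².
A_nt = (40 − 0.5·35) × 16 = 360 mm².
0.6 F_u A_nv = 778.3 kN; 0.6 F_y A_gv = 886.1 kN → shear rupture governs the shear term.
R_n = 778.3 + 1.0 × 470 × 360 / 1000 = 947.5 kN.
Allowable strength R_n/Ω = 947.5 / 2 = 474 kN.

474 kN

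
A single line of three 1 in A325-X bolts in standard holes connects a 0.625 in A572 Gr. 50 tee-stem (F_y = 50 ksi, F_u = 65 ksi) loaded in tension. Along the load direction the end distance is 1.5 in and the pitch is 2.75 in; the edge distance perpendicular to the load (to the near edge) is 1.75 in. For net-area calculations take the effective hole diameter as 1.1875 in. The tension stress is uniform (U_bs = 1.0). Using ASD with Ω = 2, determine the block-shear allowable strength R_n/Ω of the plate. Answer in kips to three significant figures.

Shear plane L_v = 1.5 + 2·2.75 = 7 in; A_gv = 7 × 0.625 = 4.375 in².
A_nv = (7 − 2.5·1.1875) × 0.625 = 2.52 in².
A_nt = (1.75 − 0.5·1.1875) × 0.625 = 0.7227 in².
0.6 F_u A_nv = 98.26 kips; 0.6 F_y A_gv = 131.2 kips → shear rupture governs the shear term.
R_n = 98.26 + 1.0 × 65 × 0.7227 = 145.2 kips.
Allowable strength R_n/Ω = 145.2 / 2 = 72.6 kips.

72.6 kips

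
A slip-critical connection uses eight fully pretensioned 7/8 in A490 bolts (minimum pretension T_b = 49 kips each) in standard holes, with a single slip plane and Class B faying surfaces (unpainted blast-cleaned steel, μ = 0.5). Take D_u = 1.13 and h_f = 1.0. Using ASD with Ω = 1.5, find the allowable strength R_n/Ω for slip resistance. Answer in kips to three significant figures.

R_n = μ · D_u · h_f · T_b · n_s · n_b = 0.5 × 1.13 × 1.0 × 49 × 1 × 8 = 221.5 kips.
Allowable strength R_n/Ω = 221.5 / 1.5 = 148 kips.

148 kips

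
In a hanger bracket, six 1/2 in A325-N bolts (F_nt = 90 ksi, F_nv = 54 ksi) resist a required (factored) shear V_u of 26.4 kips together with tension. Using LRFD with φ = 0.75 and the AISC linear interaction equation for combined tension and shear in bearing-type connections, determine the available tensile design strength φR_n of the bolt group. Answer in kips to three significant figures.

A_b = π·0.5²/4 = 0.1963 in²; f_rv = 26.4 / (6 × 0.1963) = 22.41 ksi.
F'_nt = 1.3 F_nt − (F_nt / φF_nv) f_rv = 1.3·90 − (90/(0.75·54))·22.41 = 67.2 ksi, capped at F_nt → F'_nt = 67.2 ksi.
R_n = F'_nt · A_b · n = 67.2 × 0.1963 × 6 = 79.17 kips.
Design strength φR_n = 0.75 × 79.17 = 59.4 kips.

59.4 kips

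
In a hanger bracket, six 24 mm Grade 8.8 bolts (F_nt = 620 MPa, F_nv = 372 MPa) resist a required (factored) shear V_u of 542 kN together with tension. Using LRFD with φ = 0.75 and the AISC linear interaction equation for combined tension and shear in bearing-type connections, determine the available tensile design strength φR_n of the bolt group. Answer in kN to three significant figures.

A_b = π·24²/4 = 452.4 mm²; f_rv = 542 × 1000 / (6 × 452.4) = 199.7 MPa.
F'_nt = 1.3 F_nt − (F_nt / φF_nv) f_rv = 1.3·620 − (620/(0.75·372))·199.7 = 362.3 MPa, capped at F_nt → F'_nt = 362.3 MPa.
R_n = F'_nt · A_b · n = 362.3 × 452.4 × 6 / 1000 = 983.3 kN.
Design strength φR_n = 0.75 × 983.3 = 737 kN.

737 kN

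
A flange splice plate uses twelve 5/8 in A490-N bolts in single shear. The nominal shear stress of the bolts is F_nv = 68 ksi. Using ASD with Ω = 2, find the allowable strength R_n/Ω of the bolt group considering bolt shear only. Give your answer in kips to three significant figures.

A_b = π × 0.625² / 4 = 0.3068 in².
R_n = F_nv · A_b · n · n_s = 68 × 0.3068 × 12 × 1 = 250.3 kips.
Allowable strength R_n/Ω = 250.3 / 2 = 125 kips.

125 kips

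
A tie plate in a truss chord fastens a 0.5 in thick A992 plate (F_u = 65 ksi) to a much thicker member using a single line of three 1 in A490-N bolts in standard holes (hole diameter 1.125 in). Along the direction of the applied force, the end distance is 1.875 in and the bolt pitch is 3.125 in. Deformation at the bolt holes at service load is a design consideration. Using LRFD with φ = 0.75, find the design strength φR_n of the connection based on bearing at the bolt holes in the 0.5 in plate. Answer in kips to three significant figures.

155 kips

Per bolt r_n = 1.2 l_c t F_u ≤ 2.4 d t F_u; upper limit = 2.4 × 1 × 0.5 × 65 = 78 kips.
Edge bolt: l_c = 1.875 − 1.125/2 = 1.312 in → 1.2 × 1.312 × 0.5 × 65 = 51.19 → r_n = 51.19 kips.
Interior bolts: l_c = 3.125 − 1.125 = 2 in → 1.2 × 2 × 0.5 × 65 = 78 → r_n = 78 kips.
R_n = 1 × 51.19 + 2 × 78 = 207.2 kips.
Design strength φR_n = 0.75 × 207.2 = 155 kips.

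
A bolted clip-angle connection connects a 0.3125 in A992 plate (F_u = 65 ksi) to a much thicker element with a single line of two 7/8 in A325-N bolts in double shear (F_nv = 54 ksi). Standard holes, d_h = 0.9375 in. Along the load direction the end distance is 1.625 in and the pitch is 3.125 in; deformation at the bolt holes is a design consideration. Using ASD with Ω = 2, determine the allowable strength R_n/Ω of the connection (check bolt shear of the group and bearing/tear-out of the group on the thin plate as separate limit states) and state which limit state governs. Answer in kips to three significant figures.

35.4 kips (bearing governs)

Bolt shear: A_b = π·0.875²/4 = 0.6013 in²; R_n = 54 × 0.6013 × 2 × 2 = 129.9 kips → 129.9 / 2 = 64.9 kips.
Bearing (1.2 l_c t F_u ≤ 2.4 d t F_u): upper limit = 2.4·0.875·0.3125·65 = 42.66 kips.
  Edge l_c = 1.625 − 0.9375/2 = 1.156 → r_n = 28.18 kips; interior l_c = 3.125 − 0.9375 = 2.188 → r_n = 42.66 kips.
  R_n,bearing = 1·28.18 + 1·42.66 = 70.84 kips → 70.84 / 2 = 35.4 kips.
Bearing governs: 35.4 kips.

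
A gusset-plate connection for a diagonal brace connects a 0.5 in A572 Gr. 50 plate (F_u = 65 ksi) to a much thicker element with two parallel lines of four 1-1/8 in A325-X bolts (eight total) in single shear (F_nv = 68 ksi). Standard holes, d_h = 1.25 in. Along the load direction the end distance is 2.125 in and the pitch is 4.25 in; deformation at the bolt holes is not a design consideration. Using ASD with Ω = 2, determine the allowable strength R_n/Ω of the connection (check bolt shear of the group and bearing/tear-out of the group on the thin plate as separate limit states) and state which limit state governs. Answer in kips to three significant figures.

Bolt shear: A_b = π·1.125²/4 = 0.994 in²; R_n = 68 × 0.994 × 8 × 1 = 540.7 kips → 540.7 / 2 = 270 kips.
Bearing (1.5 l_c t F_u ≤ 3.0 d t F_u): upper limit = 3.0·1.125·0.5·65 = 109.7 kips.
  Edge l_c = 2.125 − 1.25/2 = 1.5 → r_n = 73.12 kips; interior l_c = 4.25 − 1.25 = 3 → r_n = 109.7 kips.
  R_n,bearing = 2·73.12 + 6·109.7 = 804.4 kips → 804.4 / 2 = 402 kips.
Bolt shear governs: 270 kips.

270 kips (bolt shear governs)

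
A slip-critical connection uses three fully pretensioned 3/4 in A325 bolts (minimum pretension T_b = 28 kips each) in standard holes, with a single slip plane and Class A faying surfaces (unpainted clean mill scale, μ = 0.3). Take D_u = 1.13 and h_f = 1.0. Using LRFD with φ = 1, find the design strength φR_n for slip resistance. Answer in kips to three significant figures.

R_n = μ · D_u · h_f · T_b · n_s · n_b = 0.3 × 1.13 × 1.0 × 28 × 1 × 3 = 28.48 kips.
Design strength φR_n = 1 × 28.48 = 28.5 kips.

28.5 kips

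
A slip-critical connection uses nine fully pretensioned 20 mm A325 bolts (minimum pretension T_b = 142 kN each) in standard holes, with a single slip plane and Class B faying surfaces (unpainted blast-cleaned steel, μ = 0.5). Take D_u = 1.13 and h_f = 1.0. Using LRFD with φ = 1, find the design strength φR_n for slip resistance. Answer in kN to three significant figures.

722 kN

R_n = μ · D_u · h_f · T_b · n_s · n_b = 0.5 × 1.13 × 1.0 × 142 × 1 × 9 = 722.1 kN.
Design strength φR_n = 1 × 722.1 = 722 kN.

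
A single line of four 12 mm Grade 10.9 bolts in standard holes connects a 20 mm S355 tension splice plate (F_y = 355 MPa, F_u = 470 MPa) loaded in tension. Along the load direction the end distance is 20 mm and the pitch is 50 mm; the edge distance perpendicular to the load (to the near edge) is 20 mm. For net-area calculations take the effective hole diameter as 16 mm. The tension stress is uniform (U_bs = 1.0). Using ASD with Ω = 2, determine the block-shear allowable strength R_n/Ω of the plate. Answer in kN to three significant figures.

378 kN

Shear plane L_v = 20 + 3·50 = 170 mm; A_gv = 170 × 20 = 3400 mm².
A_nv = (170 − 3.5·16) × 20 = 2280 mm².
A_nt = (20 − 0.5·16) × 20 = 240 mm².
0.6 F_u A_nv = 643 kN; 0.6 F_y A_gv = 724.2 kN → shear rupture governs the shear term.
R_n = 643 + 1.0 × 470 × 240 / 1000 = 755.8 kN.
Allowable strength R_n/Ω = 755.8 / 2 = 378 kN.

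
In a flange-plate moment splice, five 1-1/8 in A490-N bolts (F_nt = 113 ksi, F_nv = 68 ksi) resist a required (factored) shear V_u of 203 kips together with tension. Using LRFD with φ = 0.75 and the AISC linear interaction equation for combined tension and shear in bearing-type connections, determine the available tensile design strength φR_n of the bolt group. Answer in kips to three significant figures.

A_b = π·1.125²/4 = 0.994 in²; f_rv = 203 / (5 × 0.994) = 40.84 ksi.
F'_nt = 1.3 F_nt − (F_nt / φF_nv) f_rv = 1.3·113 − (113/(0.75·68))·40.84 = 56.4 ksi, capped at F_nt → F'_nt = 56.4 ksi.
R_n = F'_nt · A_b · n = 56.4 × 0.994 × 5 = 280.3 kips.
Design strength φR_n = 0.75 × 280.3 = 210 kips.

210 kips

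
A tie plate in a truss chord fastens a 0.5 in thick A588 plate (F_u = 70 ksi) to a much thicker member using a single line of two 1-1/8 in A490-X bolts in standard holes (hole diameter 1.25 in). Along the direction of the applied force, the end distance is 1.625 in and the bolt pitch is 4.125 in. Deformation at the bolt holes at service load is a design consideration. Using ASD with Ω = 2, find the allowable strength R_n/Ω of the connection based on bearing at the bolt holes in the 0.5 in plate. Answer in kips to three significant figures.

68.2 kips

Per bolt r_n = 1.2 l_c t F_u ≤ 2.4 d t F_u; upper limit = 2.4 × 1.125 × 0.5 × 70 = 94.5 kips.
Edge bolt: l_c = 1.625 − 1.25/2 = 1 in → 1.2 × 1 × 0.5 × 70 = 42 → r_n = 42 kips.
Interior bolts: l_c = 4.125 − 1.25 = 2.875 in → 1.2 × 2.875 × 0.5 × 70 = 120.7 → r_n = 94.5 kips.
R_n = 1 × 42 + 1 × 94.5 = 136.5 kips.
Allowable strength R_n/Ω = 136.5 / 2 = 68.2 kips.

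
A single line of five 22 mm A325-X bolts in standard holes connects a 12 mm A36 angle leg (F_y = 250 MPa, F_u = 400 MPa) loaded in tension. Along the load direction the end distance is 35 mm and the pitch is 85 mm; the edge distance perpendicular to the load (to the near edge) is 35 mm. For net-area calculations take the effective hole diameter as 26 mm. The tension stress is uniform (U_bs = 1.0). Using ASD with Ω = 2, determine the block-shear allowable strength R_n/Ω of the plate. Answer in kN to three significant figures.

390 kN

Shear plane L_v = 35 + 4·85 = 375 mm; A_gv = 375 × 12 = 4500 mm².
A_nv = (375 − 4.5·26) × 12 = 3096 mm².
A_nt = (35 − 0.5·26) × 12 = 264 mm².
0.6 F_u A_nv = 743 kN; 0.6 F_y A_gv = 675 kN → shear yielding governs the shear term.
R_n = 675 + 1.0 × 400 × 264 / 1000 = 780.6 kN.
Allowable strength R_n/Ω = 780.6 / 2 = 390 kN.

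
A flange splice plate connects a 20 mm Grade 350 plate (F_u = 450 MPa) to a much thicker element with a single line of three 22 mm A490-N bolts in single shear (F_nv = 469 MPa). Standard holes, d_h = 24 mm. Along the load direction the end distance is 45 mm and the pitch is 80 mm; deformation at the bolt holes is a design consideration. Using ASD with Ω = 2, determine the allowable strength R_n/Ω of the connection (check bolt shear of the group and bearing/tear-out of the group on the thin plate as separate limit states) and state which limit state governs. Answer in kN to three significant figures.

267 kN (bolt shear governs)

Bolt shear: A_b = π·22²/4 = 380.1 mm²; R_n = 469 × 380.1 × 3 × 1 / 1000 = 534.8 kN → 534.8 / 2 = 267 kN.
Bearing (1.2 l_c t F_u ≤ 2.4 d t F_u): upper limit = 2.4·22·20·450 / 1000 = 475.2 kN.
  Edge l_c = 45 − 24/2 = 33 → r_n = 356.4 kN; interior l_c = 80 − 24 = 56 → r_n = 475.2 kN.
  R_n,bearing = 1·356.4 + 2·475.2 = 1307 kN → 1307 / 2 = 653 kN.
Bolt shear governs: 267 kN.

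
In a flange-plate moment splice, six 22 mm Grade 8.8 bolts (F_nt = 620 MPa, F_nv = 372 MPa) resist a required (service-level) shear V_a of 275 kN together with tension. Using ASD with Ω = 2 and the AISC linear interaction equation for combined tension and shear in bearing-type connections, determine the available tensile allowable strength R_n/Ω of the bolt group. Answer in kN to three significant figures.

A_b = π·22²/4 = 380.1 mm²; f_rv = 275 × 1000 / (6 × 380.1) = 120.6 MPa.
F'_nt = 1.3 F_nt − (Ω F_nt / F_nv) f_rv = 1.3·620 − (2·620/372)·120.6 = 404.1 MPa, capped at F_nt → F'_nt = 404.1 MPa.
R_n = F'_nt · A_b · n = 404.1 × 380.1 × 6 / 1000 = 921.7 kN.
Allowable strength R_n/Ω = 921.7 / 2 = 461 kN.

461 kN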